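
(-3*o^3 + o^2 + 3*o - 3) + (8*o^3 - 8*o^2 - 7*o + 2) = 5*o^3 - 7*o^2 - 4*o - 1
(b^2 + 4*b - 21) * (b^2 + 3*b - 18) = b^4 + 7*b^3 - 27*b^2 - 135*b + 378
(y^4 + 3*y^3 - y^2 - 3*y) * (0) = 0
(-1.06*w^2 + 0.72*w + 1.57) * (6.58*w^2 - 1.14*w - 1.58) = -6.9748*w^4 + 5.946*w^3 + 11.1846*w^2 - 2.9274*w - 2.4806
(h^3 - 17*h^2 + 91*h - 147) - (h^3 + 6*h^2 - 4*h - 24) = -23*h^2 + 95*h - 123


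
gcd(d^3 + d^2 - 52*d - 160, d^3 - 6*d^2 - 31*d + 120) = d^2 - 3*d - 40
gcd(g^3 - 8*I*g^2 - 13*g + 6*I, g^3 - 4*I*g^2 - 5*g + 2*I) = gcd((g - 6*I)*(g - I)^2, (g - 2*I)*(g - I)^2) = g^2 - 2*I*g - 1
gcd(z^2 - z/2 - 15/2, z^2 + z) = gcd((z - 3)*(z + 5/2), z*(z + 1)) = 1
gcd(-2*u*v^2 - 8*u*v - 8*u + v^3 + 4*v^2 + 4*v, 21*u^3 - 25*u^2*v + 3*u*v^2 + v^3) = 1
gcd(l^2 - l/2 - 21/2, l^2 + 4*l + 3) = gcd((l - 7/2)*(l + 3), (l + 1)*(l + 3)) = l + 3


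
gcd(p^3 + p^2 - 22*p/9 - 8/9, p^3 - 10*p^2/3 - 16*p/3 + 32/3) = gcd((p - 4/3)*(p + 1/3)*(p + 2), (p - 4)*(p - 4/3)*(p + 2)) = p^2 + 2*p/3 - 8/3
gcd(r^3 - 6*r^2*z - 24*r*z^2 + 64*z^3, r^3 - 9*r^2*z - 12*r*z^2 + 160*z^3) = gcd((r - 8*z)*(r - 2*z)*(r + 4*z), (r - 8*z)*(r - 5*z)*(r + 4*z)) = -r^2 + 4*r*z + 32*z^2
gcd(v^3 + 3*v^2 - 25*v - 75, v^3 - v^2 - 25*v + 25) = v^2 - 25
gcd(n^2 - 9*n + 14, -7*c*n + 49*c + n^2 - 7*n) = n - 7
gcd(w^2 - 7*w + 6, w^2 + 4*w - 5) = w - 1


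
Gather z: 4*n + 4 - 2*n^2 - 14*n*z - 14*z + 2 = -2*n^2 + 4*n + z*(-14*n - 14) + 6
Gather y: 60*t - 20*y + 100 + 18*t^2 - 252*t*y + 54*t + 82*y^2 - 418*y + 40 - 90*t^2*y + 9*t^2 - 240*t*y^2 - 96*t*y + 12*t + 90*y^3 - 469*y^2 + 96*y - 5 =27*t^2 + 126*t + 90*y^3 + y^2*(-240*t - 387) + y*(-90*t^2 - 348*t - 342) + 135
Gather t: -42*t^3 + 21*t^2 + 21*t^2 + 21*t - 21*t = -42*t^3 + 42*t^2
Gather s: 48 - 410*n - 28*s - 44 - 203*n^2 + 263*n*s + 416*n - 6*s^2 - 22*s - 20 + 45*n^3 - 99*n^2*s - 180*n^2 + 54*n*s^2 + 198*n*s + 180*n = 45*n^3 - 383*n^2 + 186*n + s^2*(54*n - 6) + s*(-99*n^2 + 461*n - 50) - 16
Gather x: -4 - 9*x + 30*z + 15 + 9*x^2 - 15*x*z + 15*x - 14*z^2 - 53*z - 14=9*x^2 + x*(6 - 15*z) - 14*z^2 - 23*z - 3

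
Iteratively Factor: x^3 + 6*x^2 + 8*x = (x + 2)*(x^2 + 4*x) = (x + 2)*(x + 4)*(x)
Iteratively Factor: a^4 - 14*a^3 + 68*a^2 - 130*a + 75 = (a - 5)*(a^3 - 9*a^2 + 23*a - 15) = (a - 5)*(a - 3)*(a^2 - 6*a + 5) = (a - 5)*(a - 3)*(a - 1)*(a - 5)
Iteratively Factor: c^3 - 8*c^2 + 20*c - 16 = (c - 4)*(c^2 - 4*c + 4) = (c - 4)*(c - 2)*(c - 2)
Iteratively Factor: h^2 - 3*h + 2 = (h - 1)*(h - 2)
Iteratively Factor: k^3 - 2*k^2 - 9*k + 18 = (k - 3)*(k^2 + k - 6) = (k - 3)*(k - 2)*(k + 3)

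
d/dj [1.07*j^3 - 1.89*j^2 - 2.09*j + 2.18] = 3.21*j^2 - 3.78*j - 2.09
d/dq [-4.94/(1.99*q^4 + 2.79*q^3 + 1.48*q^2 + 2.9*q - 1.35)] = (39.3224*q^3 + 41.3478*q^2 + 14.6224*q + 14.326)/(1.99*q^4 + 2.79*q^3 + 1.48*q^2 + 2.9*q - 1.35)^2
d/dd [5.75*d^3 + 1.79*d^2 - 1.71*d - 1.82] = 17.25*d^2 + 3.58*d - 1.71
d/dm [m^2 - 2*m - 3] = 2*m - 2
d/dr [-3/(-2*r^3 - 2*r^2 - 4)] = 3*r*(-3*r - 2)/(2*(r^3 + r^2 + 2)^2)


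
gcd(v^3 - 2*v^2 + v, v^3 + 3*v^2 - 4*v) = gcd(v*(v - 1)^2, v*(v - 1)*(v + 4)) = v^2 - v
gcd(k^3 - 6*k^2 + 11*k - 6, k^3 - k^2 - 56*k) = 1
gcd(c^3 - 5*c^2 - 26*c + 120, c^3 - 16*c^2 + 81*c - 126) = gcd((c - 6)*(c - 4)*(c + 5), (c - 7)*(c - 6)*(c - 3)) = c - 6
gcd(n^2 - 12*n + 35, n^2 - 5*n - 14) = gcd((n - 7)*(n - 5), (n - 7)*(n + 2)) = n - 7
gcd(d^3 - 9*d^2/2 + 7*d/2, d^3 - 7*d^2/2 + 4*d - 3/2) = d - 1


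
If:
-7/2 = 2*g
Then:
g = -7/4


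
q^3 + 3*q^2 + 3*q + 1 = (q + 1)^3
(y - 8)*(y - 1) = y^2 - 9*y + 8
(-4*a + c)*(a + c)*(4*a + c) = -16*a^3 - 16*a^2*c + a*c^2 + c^3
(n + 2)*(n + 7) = n^2 + 9*n + 14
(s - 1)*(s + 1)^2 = s^3 + s^2 - s - 1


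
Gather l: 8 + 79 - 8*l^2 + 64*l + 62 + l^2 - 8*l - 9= -7*l^2 + 56*l + 140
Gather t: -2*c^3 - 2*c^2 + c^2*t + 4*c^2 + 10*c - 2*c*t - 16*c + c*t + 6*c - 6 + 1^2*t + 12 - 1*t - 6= -2*c^3 + 2*c^2 + t*(c^2 - c)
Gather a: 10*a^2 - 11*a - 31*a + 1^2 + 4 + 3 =10*a^2 - 42*a + 8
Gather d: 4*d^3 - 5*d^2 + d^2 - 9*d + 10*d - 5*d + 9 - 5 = 4*d^3 - 4*d^2 - 4*d + 4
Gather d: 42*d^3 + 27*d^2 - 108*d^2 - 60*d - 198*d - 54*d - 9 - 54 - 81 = 42*d^3 - 81*d^2 - 312*d - 144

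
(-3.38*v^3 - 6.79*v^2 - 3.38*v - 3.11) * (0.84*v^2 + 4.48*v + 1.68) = -2.8392*v^5 - 20.846*v^4 - 38.9368*v^3 - 29.162*v^2 - 19.6112*v - 5.2248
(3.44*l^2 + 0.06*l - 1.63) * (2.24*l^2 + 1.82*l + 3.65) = 7.7056*l^4 + 6.3952*l^3 + 9.014*l^2 - 2.7476*l - 5.9495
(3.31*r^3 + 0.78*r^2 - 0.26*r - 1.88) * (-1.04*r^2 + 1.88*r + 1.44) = -3.4424*r^5 + 5.4116*r^4 + 6.5032*r^3 + 2.5896*r^2 - 3.9088*r - 2.7072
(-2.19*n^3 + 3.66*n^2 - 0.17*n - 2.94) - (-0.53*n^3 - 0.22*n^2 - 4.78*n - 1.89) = -1.66*n^3 + 3.88*n^2 + 4.61*n - 1.05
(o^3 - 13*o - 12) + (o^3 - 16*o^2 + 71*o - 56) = 2*o^3 - 16*o^2 + 58*o - 68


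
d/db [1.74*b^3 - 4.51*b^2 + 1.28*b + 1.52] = 5.22*b^2 - 9.02*b + 1.28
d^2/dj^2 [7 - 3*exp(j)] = -3*exp(j)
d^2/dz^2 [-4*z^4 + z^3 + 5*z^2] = -48*z^2 + 6*z + 10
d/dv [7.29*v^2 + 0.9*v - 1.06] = 14.58*v + 0.9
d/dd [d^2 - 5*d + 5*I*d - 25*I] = 2*d - 5 + 5*I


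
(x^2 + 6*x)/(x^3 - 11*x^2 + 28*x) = (x + 6)/(x^2 - 11*x + 28)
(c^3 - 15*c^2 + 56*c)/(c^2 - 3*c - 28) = c*(c - 8)/(c + 4)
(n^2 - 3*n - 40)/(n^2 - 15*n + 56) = (n + 5)/(n - 7)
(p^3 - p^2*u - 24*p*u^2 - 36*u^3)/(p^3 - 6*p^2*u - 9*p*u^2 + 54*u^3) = (p + 2*u)/(p - 3*u)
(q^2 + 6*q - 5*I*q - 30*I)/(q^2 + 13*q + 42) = (q - 5*I)/(q + 7)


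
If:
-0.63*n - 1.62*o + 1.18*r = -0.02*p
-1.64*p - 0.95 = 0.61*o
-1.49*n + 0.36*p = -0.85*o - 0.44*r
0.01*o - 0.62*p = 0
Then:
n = -1.74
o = -1.49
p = -0.02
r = -2.98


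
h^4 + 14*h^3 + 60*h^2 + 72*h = h*(h + 2)*(h + 6)^2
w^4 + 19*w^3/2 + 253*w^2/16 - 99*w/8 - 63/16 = (w - 3/4)*(w + 1/4)*(w + 3)*(w + 7)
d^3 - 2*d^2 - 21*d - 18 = (d - 6)*(d + 1)*(d + 3)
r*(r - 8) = r^2 - 8*r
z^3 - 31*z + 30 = (z - 5)*(z - 1)*(z + 6)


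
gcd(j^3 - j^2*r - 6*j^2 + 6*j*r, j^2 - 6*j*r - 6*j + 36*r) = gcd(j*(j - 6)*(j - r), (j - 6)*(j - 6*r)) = j - 6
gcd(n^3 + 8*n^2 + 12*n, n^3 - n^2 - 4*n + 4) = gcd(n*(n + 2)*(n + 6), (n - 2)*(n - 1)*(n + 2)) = n + 2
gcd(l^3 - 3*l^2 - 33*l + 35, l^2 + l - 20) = l + 5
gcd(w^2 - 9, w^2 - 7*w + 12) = w - 3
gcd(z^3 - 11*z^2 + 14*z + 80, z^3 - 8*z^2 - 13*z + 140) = z - 5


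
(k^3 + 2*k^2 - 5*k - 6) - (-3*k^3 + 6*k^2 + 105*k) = 4*k^3 - 4*k^2 - 110*k - 6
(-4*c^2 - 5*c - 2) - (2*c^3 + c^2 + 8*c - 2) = -2*c^3 - 5*c^2 - 13*c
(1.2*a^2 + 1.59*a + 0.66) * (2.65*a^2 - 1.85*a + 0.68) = 3.18*a^4 + 1.9935*a^3 - 0.3765*a^2 - 0.1398*a + 0.4488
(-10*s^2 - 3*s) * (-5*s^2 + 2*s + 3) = 50*s^4 - 5*s^3 - 36*s^2 - 9*s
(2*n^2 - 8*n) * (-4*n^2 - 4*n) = -8*n^4 + 24*n^3 + 32*n^2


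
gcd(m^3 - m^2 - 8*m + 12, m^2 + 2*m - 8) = m - 2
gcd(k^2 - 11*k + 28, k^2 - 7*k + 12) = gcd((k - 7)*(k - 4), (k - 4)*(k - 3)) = k - 4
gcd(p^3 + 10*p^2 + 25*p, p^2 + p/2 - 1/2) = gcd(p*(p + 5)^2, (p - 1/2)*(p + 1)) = 1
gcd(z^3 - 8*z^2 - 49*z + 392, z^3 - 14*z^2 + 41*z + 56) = z^2 - 15*z + 56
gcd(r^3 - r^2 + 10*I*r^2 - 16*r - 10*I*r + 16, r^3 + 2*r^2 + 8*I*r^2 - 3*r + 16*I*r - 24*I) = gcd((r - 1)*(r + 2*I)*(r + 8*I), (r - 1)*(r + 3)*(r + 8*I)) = r^2 + r*(-1 + 8*I) - 8*I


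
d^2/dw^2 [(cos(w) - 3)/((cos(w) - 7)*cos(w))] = (5*sin(w)^4/cos(w)^3 + sin(w)^2 - 62 + 139/cos(w) + 126/cos(w)^2 - 299/cos(w)^3)/(cos(w) - 7)^3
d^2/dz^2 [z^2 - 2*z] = 2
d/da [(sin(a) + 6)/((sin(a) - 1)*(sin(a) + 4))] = (-12*sin(a) + cos(a)^2 - 23)*cos(a)/((sin(a) - 1)^2*(sin(a) + 4)^2)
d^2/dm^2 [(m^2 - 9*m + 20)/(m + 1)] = 60/(m^3 + 3*m^2 + 3*m + 1)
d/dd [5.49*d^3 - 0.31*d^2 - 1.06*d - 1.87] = 16.47*d^2 - 0.62*d - 1.06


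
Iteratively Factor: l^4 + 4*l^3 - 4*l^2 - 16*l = (l)*(l^3 + 4*l^2 - 4*l - 16) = l*(l - 2)*(l^2 + 6*l + 8) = l*(l - 2)*(l + 4)*(l + 2)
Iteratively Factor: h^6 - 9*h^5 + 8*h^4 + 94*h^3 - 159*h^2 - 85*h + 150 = (h - 5)*(h^5 - 4*h^4 - 12*h^3 + 34*h^2 + 11*h - 30) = (h - 5)*(h - 2)*(h^4 - 2*h^3 - 16*h^2 + 2*h + 15) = (h - 5)^2*(h - 2)*(h^3 + 3*h^2 - h - 3) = (h - 5)^2*(h - 2)*(h + 1)*(h^2 + 2*h - 3) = (h - 5)^2*(h - 2)*(h - 1)*(h + 1)*(h + 3)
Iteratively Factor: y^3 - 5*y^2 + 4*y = (y - 1)*(y^2 - 4*y) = y*(y - 1)*(y - 4)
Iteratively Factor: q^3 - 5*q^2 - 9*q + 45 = (q - 3)*(q^2 - 2*q - 15) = (q - 3)*(q + 3)*(q - 5)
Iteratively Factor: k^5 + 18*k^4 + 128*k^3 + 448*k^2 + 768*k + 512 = (k + 4)*(k^4 + 14*k^3 + 72*k^2 + 160*k + 128) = (k + 4)^2*(k^3 + 10*k^2 + 32*k + 32) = (k + 4)^3*(k^2 + 6*k + 8) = (k + 2)*(k + 4)^3*(k + 4)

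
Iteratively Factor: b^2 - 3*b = (b)*(b - 3)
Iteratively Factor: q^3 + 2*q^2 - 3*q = (q + 3)*(q^2 - q) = (q - 1)*(q + 3)*(q)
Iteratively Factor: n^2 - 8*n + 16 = (n - 4)*(n - 4)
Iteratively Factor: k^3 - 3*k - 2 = (k - 2)*(k^2 + 2*k + 1) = (k - 2)*(k + 1)*(k + 1)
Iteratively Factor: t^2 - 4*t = (t)*(t - 4)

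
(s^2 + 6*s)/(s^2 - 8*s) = (s + 6)/(s - 8)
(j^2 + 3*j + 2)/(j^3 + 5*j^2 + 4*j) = (j + 2)/(j*(j + 4))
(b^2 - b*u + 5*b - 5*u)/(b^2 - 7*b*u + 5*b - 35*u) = (-b + u)/(-b + 7*u)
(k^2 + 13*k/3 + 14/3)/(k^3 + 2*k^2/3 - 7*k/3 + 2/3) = (3*k + 7)/(3*k^2 - 4*k + 1)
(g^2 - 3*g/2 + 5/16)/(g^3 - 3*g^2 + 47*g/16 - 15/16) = (4*g - 1)/(4*g^2 - 7*g + 3)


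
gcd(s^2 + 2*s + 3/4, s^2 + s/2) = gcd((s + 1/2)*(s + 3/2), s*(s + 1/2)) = s + 1/2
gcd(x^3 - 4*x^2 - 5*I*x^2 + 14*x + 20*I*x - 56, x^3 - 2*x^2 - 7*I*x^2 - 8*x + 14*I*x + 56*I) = x^2 + x*(-4 - 7*I) + 28*I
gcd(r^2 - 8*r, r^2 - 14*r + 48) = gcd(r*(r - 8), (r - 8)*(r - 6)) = r - 8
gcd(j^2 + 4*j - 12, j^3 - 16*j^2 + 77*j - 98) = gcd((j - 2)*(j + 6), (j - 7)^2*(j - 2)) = j - 2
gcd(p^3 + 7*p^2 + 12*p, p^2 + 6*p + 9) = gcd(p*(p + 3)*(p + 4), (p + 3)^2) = p + 3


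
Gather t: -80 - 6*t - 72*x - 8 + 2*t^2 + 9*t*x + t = 2*t^2 + t*(9*x - 5) - 72*x - 88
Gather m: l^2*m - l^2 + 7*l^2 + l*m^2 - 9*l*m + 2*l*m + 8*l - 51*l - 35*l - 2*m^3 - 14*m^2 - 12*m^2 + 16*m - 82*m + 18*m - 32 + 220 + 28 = 6*l^2 - 78*l - 2*m^3 + m^2*(l - 26) + m*(l^2 - 7*l - 48) + 216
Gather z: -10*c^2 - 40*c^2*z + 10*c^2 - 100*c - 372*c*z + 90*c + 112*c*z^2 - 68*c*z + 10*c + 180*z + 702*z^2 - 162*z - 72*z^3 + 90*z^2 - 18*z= -72*z^3 + z^2*(112*c + 792) + z*(-40*c^2 - 440*c)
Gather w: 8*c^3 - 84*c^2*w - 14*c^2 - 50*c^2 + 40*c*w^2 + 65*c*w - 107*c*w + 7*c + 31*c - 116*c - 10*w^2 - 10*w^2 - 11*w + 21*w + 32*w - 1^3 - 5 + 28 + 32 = 8*c^3 - 64*c^2 - 78*c + w^2*(40*c - 20) + w*(-84*c^2 - 42*c + 42) + 54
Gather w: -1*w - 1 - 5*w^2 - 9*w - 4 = -5*w^2 - 10*w - 5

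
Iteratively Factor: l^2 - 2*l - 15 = (l + 3)*(l - 5)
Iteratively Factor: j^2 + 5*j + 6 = (j + 2)*(j + 3)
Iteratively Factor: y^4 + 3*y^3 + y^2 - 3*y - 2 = (y + 2)*(y^3 + y^2 - y - 1) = (y + 1)*(y + 2)*(y^2 - 1) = (y + 1)^2*(y + 2)*(y - 1)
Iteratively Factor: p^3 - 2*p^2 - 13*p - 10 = (p - 5)*(p^2 + 3*p + 2) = (p - 5)*(p + 2)*(p + 1)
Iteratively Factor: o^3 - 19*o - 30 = (o + 3)*(o^2 - 3*o - 10) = (o - 5)*(o + 3)*(o + 2)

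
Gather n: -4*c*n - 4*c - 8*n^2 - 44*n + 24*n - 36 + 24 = -4*c - 8*n^2 + n*(-4*c - 20) - 12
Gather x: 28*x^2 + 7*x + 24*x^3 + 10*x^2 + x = 24*x^3 + 38*x^2 + 8*x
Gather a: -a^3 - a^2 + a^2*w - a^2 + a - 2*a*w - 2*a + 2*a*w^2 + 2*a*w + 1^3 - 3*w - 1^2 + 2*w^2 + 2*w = -a^3 + a^2*(w - 2) + a*(2*w^2 - 1) + 2*w^2 - w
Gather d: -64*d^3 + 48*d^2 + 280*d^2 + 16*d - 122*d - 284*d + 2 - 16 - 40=-64*d^3 + 328*d^2 - 390*d - 54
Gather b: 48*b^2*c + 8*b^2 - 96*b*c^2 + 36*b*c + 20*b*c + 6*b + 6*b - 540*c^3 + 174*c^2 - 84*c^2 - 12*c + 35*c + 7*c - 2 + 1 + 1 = b^2*(48*c + 8) + b*(-96*c^2 + 56*c + 12) - 540*c^3 + 90*c^2 + 30*c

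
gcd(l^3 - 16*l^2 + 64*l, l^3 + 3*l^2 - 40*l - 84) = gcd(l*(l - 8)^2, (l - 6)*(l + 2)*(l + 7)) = 1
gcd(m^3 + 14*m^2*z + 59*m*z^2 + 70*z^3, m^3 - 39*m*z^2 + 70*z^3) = m + 7*z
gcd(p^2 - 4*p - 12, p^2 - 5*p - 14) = p + 2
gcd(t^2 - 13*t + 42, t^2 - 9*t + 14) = t - 7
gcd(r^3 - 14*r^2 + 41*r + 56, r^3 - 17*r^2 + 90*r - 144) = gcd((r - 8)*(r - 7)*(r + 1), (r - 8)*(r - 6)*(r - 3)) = r - 8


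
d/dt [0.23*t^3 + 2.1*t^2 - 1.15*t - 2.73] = 0.69*t^2 + 4.2*t - 1.15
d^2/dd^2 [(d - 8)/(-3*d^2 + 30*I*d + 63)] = 2*(4*(d - 8)*(d - 5*I)^2 + (3*d - 8 - 10*I)*(-d^2 + 10*I*d + 21))/(3*(-d^2 + 10*I*d + 21)^3)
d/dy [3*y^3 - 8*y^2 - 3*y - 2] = 9*y^2 - 16*y - 3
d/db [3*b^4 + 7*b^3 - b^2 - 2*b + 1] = 12*b^3 + 21*b^2 - 2*b - 2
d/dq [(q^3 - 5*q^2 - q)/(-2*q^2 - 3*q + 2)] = (-2*q^4 - 6*q^3 + 19*q^2 - 20*q - 2)/(4*q^4 + 12*q^3 + q^2 - 12*q + 4)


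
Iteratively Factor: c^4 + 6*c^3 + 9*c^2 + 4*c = (c)*(c^3 + 6*c^2 + 9*c + 4) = c*(c + 1)*(c^2 + 5*c + 4) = c*(c + 1)^2*(c + 4)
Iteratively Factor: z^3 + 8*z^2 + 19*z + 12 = (z + 3)*(z^2 + 5*z + 4) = (z + 1)*(z + 3)*(z + 4)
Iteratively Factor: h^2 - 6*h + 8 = (h - 2)*(h - 4)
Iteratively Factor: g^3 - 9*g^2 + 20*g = (g - 4)*(g^2 - 5*g) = g*(g - 4)*(g - 5)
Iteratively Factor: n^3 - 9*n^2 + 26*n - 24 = (n - 3)*(n^2 - 6*n + 8) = (n - 3)*(n - 2)*(n - 4)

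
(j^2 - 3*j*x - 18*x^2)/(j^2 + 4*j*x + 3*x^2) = (j - 6*x)/(j + x)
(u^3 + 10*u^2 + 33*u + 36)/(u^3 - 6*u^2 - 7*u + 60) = (u^2 + 7*u + 12)/(u^2 - 9*u + 20)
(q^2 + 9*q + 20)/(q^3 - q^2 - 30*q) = (q + 4)/(q*(q - 6))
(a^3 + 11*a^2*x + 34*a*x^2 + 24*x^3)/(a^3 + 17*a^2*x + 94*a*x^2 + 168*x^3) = (a + x)/(a + 7*x)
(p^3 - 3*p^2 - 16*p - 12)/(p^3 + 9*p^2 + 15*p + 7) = (p^2 - 4*p - 12)/(p^2 + 8*p + 7)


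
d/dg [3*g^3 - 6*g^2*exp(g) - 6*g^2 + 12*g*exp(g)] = -6*g^2*exp(g) + 9*g^2 - 12*g + 12*exp(g)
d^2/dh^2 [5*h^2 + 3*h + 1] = 10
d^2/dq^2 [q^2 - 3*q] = 2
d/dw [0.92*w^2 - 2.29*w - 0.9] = 1.84*w - 2.29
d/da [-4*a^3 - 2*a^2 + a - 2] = -12*a^2 - 4*a + 1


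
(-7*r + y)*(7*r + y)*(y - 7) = -49*r^2*y + 343*r^2 + y^3 - 7*y^2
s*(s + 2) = s^2 + 2*s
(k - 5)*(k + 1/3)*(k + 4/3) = k^3 - 10*k^2/3 - 71*k/9 - 20/9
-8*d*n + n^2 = n*(-8*d + n)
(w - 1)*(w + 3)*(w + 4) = w^3 + 6*w^2 + 5*w - 12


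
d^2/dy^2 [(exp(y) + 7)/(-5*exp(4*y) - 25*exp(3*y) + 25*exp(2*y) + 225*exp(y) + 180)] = (-9*exp(8*y) - 167*exp(7*y) - 895*exp(6*y) - 1485*exp(5*y) - 107*exp(4*y) - 3697*exp(3*y) - 14985*exp(2*y) - 7515*exp(y) + 10044)*exp(y)/(5*(exp(12*y) + 15*exp(11*y) + 60*exp(10*y) - 160*exp(9*y) - 1758*exp(8*y) - 2730*exp(7*y) + 11080*exp(6*y) + 42120*exp(5*y) + 19413*exp(4*y) - 120285*exp(3*y) - 238140*exp(2*y) - 174960*exp(y) - 46656))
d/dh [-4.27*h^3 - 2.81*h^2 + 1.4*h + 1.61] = -12.81*h^2 - 5.62*h + 1.4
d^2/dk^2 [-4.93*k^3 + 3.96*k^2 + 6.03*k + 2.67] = 7.92 - 29.58*k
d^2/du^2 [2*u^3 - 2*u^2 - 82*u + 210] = 12*u - 4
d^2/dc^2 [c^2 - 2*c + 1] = 2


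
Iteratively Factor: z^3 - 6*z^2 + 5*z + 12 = (z - 3)*(z^2 - 3*z - 4) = (z - 3)*(z + 1)*(z - 4)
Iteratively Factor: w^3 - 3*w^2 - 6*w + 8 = (w - 4)*(w^2 + w - 2) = (w - 4)*(w - 1)*(w + 2)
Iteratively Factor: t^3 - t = (t - 1)*(t^2 + t) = (t - 1)*(t + 1)*(t)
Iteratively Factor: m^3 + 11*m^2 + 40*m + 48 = (m + 4)*(m^2 + 7*m + 12) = (m + 4)^2*(m + 3)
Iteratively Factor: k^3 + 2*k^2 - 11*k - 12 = (k + 1)*(k^2 + k - 12) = (k - 3)*(k + 1)*(k + 4)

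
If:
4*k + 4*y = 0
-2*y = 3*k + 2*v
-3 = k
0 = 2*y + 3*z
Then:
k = -3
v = 3/2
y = 3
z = -2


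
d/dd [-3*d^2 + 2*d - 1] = 2 - 6*d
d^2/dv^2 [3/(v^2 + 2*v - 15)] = 6*(-v^2 - 2*v + 4*(v + 1)^2 + 15)/(v^2 + 2*v - 15)^3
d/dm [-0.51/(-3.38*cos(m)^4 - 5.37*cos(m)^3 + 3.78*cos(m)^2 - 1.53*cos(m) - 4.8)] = (6.8952*cos(m)^3 + 8.2161*cos(m)^2 - 3.8556*cos(m) + 0.7803)*sin(m)/(3.38*cos(m)^4 + 5.37*cos(m)^3 - 3.78*cos(m)^2 + 1.53*cos(m) + 4.8)^2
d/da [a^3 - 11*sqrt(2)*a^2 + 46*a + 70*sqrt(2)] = 3*a^2 - 22*sqrt(2)*a + 46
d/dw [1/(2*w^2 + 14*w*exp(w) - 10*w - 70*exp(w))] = (-7*w*exp(w) - 2*w + 28*exp(w) + 5)/(2*(w^2 + 7*w*exp(w) - 5*w - 35*exp(w))^2)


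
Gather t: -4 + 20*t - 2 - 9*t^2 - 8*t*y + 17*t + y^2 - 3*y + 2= -9*t^2 + t*(37 - 8*y) + y^2 - 3*y - 4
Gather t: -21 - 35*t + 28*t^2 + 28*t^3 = 28*t^3 + 28*t^2 - 35*t - 21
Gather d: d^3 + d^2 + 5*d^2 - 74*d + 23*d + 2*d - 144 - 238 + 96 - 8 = d^3 + 6*d^2 - 49*d - 294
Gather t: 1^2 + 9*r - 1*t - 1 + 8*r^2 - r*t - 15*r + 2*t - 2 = 8*r^2 - 6*r + t*(1 - r) - 2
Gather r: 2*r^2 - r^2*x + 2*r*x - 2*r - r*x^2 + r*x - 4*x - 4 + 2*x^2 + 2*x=r^2*(2 - x) + r*(-x^2 + 3*x - 2) + 2*x^2 - 2*x - 4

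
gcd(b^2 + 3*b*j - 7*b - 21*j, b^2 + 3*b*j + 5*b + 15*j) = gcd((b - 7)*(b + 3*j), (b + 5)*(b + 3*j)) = b + 3*j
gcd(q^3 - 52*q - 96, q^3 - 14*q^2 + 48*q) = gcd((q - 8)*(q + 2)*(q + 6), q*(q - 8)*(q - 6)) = q - 8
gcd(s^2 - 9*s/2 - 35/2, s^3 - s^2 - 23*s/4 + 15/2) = s + 5/2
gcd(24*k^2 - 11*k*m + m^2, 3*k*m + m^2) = 1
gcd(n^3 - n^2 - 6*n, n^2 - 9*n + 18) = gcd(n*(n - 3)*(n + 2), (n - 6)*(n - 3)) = n - 3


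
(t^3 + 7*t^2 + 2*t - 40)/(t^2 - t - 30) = (t^2 + 2*t - 8)/(t - 6)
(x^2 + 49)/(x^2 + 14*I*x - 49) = (x - 7*I)/(x + 7*I)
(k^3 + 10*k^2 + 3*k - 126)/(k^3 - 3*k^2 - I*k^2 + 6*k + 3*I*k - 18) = (k^2 + 13*k + 42)/(k^2 - I*k + 6)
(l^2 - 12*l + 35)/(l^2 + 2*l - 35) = (l - 7)/(l + 7)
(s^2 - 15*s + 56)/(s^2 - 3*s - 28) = (s - 8)/(s + 4)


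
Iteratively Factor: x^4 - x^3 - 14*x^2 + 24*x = (x + 4)*(x^3 - 5*x^2 + 6*x) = (x - 2)*(x + 4)*(x^2 - 3*x) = x*(x - 2)*(x + 4)*(x - 3)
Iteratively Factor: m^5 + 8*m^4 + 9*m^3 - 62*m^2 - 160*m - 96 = (m + 1)*(m^4 + 7*m^3 + 2*m^2 - 64*m - 96) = (m + 1)*(m + 4)*(m^3 + 3*m^2 - 10*m - 24) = (m + 1)*(m + 4)^2*(m^2 - m - 6) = (m + 1)*(m + 2)*(m + 4)^2*(m - 3)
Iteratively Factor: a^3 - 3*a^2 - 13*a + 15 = (a + 3)*(a^2 - 6*a + 5) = (a - 1)*(a + 3)*(a - 5)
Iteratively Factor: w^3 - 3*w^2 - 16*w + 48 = (w - 4)*(w^2 + w - 12) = (w - 4)*(w + 4)*(w - 3)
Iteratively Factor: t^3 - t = (t)*(t^2 - 1) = t*(t + 1)*(t - 1)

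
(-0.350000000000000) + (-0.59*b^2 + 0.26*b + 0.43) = -0.59*b^2 + 0.26*b + 0.08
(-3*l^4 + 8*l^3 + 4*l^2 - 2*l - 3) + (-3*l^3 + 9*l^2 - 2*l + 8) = -3*l^4 + 5*l^3 + 13*l^2 - 4*l + 5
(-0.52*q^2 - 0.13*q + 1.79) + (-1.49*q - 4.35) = -0.52*q^2 - 1.62*q - 2.56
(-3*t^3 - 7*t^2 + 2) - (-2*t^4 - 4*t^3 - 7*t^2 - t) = 2*t^4 + t^3 + t + 2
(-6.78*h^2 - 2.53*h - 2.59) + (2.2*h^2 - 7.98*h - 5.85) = -4.58*h^2 - 10.51*h - 8.44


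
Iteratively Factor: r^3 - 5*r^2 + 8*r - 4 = (r - 2)*(r^2 - 3*r + 2) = (r - 2)*(r - 1)*(r - 2)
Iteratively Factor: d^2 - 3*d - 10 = (d + 2)*(d - 5)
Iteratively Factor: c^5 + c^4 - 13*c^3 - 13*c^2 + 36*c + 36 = (c + 3)*(c^4 - 2*c^3 - 7*c^2 + 8*c + 12) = (c + 1)*(c + 3)*(c^3 - 3*c^2 - 4*c + 12) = (c - 3)*(c + 1)*(c + 3)*(c^2 - 4) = (c - 3)*(c + 1)*(c + 2)*(c + 3)*(c - 2)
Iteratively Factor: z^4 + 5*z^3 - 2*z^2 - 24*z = (z - 2)*(z^3 + 7*z^2 + 12*z) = (z - 2)*(z + 3)*(z^2 + 4*z) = (z - 2)*(z + 3)*(z + 4)*(z)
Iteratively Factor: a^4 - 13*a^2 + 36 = (a + 3)*(a^3 - 3*a^2 - 4*a + 12) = (a - 3)*(a + 3)*(a^2 - 4) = (a - 3)*(a - 2)*(a + 3)*(a + 2)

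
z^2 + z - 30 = (z - 5)*(z + 6)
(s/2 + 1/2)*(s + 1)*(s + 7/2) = s^3/2 + 11*s^2/4 + 4*s + 7/4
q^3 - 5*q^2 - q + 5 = (q - 5)*(q - 1)*(q + 1)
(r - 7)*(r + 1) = r^2 - 6*r - 7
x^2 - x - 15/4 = (x - 5/2)*(x + 3/2)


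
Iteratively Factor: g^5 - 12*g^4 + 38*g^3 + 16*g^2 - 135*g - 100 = (g - 5)*(g^4 - 7*g^3 + 3*g^2 + 31*g + 20) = (g - 5)*(g - 4)*(g^3 - 3*g^2 - 9*g - 5) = (g - 5)*(g - 4)*(g + 1)*(g^2 - 4*g - 5) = (g - 5)^2*(g - 4)*(g + 1)*(g + 1)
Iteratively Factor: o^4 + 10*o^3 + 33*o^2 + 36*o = (o + 3)*(o^3 + 7*o^2 + 12*o) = (o + 3)*(o + 4)*(o^2 + 3*o) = o*(o + 3)*(o + 4)*(o + 3)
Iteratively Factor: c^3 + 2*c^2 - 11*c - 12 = (c + 4)*(c^2 - 2*c - 3) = (c + 1)*(c + 4)*(c - 3)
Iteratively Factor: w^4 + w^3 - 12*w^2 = (w)*(w^3 + w^2 - 12*w) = w*(w + 4)*(w^2 - 3*w) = w^2*(w + 4)*(w - 3)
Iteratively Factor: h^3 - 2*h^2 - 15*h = (h)*(h^2 - 2*h - 15) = h*(h - 5)*(h + 3)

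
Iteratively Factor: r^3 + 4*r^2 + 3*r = (r + 3)*(r^2 + r) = r*(r + 3)*(r + 1)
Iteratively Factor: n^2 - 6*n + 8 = (n - 4)*(n - 2)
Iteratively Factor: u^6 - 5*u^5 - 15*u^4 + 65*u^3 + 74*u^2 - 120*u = (u - 4)*(u^5 - u^4 - 19*u^3 - 11*u^2 + 30*u) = u*(u - 4)*(u^4 - u^3 - 19*u^2 - 11*u + 30) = u*(u - 5)*(u - 4)*(u^3 + 4*u^2 + u - 6) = u*(u - 5)*(u - 4)*(u - 1)*(u^2 + 5*u + 6) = u*(u - 5)*(u - 4)*(u - 1)*(u + 3)*(u + 2)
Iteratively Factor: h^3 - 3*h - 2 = (h - 2)*(h^2 + 2*h + 1) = (h - 2)*(h + 1)*(h + 1)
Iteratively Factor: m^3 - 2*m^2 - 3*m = (m + 1)*(m^2 - 3*m) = (m - 3)*(m + 1)*(m)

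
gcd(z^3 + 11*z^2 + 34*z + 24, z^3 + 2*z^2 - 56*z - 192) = z^2 + 10*z + 24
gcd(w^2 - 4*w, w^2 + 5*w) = w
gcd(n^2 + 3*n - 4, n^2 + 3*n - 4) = n^2 + 3*n - 4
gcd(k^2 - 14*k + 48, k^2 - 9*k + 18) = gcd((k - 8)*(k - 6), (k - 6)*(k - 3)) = k - 6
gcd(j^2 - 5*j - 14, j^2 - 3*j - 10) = j + 2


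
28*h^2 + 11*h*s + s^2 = (4*h + s)*(7*h + s)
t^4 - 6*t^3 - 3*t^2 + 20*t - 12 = (t - 6)*(t - 1)^2*(t + 2)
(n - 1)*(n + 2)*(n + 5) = n^3 + 6*n^2 + 3*n - 10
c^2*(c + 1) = c^3 + c^2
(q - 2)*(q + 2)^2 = q^3 + 2*q^2 - 4*q - 8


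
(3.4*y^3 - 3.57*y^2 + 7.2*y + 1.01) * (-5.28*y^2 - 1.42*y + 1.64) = -17.952*y^5 + 14.0216*y^4 - 27.3706*y^3 - 21.4116*y^2 + 10.3738*y + 1.6564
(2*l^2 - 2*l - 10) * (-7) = -14*l^2 + 14*l + 70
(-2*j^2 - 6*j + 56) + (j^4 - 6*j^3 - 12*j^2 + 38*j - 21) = j^4 - 6*j^3 - 14*j^2 + 32*j + 35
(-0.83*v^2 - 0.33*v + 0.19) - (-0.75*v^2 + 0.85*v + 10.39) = -0.08*v^2 - 1.18*v - 10.2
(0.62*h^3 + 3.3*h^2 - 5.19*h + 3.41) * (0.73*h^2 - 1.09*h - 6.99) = 0.4526*h^5 + 1.7332*h^4 - 11.7195*h^3 - 14.9206*h^2 + 32.5612*h - 23.8359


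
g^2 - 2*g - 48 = (g - 8)*(g + 6)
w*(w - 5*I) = w^2 - 5*I*w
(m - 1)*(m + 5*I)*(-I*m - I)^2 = -m^4 - m^3 - 5*I*m^3 + m^2 - 5*I*m^2 + m + 5*I*m + 5*I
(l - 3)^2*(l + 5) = l^3 - l^2 - 21*l + 45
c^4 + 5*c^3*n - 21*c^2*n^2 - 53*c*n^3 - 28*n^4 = (c - 4*n)*(c + n)^2*(c + 7*n)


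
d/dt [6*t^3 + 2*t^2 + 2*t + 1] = 18*t^2 + 4*t + 2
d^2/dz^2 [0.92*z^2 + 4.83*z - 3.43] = 1.84000000000000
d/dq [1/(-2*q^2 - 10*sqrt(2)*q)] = (q + 5*sqrt(2)/2)/(q^2*(q + 5*sqrt(2))^2)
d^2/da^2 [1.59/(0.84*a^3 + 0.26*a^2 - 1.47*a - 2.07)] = (-(8.0136*a + 0.8268)*(0.84*a^3 + 0.26*a^2 - 1.47*a - 2.07) + 1.59*(2.52*a^2 + 0.52*a - 1.47)*(5.04*a^2 + 1.04*a - 2.94))/(0.84*a^3 + 0.26*a^2 - 1.47*a - 2.07)^3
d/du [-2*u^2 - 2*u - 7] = -4*u - 2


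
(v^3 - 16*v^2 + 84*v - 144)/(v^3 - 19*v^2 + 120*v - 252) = (v - 4)/(v - 7)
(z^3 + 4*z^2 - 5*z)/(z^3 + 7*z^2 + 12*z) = (z^2 + 4*z - 5)/(z^2 + 7*z + 12)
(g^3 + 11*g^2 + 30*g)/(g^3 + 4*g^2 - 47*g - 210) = g/(g - 7)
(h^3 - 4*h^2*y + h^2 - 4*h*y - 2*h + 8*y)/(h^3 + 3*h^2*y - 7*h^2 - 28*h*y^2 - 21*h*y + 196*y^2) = (h^2 + h - 2)/(h^2 + 7*h*y - 7*h - 49*y)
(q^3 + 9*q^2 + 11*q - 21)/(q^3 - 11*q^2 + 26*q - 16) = (q^2 + 10*q + 21)/(q^2 - 10*q + 16)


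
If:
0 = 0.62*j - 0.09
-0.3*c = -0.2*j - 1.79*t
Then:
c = 5.96666666666667*t + 0.0967741935483871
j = 0.15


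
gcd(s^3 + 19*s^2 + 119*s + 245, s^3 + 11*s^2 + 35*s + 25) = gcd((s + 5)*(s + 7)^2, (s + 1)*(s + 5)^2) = s + 5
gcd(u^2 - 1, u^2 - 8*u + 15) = 1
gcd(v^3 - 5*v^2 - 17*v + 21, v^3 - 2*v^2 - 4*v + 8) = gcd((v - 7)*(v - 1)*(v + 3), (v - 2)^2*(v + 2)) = 1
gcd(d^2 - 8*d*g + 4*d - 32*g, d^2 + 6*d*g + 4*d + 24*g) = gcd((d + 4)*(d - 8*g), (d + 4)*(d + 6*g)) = d + 4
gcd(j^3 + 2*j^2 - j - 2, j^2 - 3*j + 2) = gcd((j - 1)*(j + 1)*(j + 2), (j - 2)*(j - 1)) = j - 1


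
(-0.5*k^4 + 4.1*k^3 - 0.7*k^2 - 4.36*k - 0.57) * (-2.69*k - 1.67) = 1.345*k^5 - 10.194*k^4 - 4.964*k^3 + 12.8974*k^2 + 8.8145*k + 0.9519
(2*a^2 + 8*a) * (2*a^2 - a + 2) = 4*a^4 + 14*a^3 - 4*a^2 + 16*a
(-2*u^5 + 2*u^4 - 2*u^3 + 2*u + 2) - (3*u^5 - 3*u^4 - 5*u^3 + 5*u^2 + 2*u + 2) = -5*u^5 + 5*u^4 + 3*u^3 - 5*u^2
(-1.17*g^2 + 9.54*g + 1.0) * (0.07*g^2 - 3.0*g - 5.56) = -0.0819*g^4 + 4.1778*g^3 - 22.0448*g^2 - 56.0424*g - 5.56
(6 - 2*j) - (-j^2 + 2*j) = j^2 - 4*j + 6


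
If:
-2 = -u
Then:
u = 2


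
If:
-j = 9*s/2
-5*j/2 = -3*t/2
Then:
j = 3*t/5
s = -2*t/15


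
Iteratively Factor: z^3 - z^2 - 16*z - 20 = (z + 2)*(z^2 - 3*z - 10) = (z - 5)*(z + 2)*(z + 2)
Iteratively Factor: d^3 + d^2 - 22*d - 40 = (d + 2)*(d^2 - d - 20) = (d + 2)*(d + 4)*(d - 5)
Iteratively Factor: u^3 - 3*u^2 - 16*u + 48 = (u - 4)*(u^2 + u - 12) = (u - 4)*(u + 4)*(u - 3)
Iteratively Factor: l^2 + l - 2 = (l + 2)*(l - 1)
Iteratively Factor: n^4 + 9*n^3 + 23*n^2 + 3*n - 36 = (n + 4)*(n^3 + 5*n^2 + 3*n - 9) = (n + 3)*(n + 4)*(n^2 + 2*n - 3) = (n + 3)^2*(n + 4)*(n - 1)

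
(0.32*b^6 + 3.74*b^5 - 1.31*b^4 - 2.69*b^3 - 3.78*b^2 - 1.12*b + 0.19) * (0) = 0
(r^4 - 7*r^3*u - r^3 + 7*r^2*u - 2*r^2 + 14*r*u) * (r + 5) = r^5 - 7*r^4*u + 4*r^4 - 28*r^3*u - 7*r^3 + 49*r^2*u - 10*r^2 + 70*r*u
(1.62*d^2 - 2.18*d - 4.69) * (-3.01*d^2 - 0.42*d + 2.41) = -4.8762*d^4 + 5.8814*d^3 + 18.9367*d^2 - 3.284*d - 11.3029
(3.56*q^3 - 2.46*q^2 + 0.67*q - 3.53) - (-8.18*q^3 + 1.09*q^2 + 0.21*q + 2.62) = 11.74*q^3 - 3.55*q^2 + 0.46*q - 6.15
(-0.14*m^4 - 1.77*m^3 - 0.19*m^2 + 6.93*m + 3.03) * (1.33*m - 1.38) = -0.1862*m^5 - 2.1609*m^4 + 2.1899*m^3 + 9.4791*m^2 - 5.5335*m - 4.1814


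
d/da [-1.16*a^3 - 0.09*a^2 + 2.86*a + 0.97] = -3.48*a^2 - 0.18*a + 2.86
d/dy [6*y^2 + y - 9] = 12*y + 1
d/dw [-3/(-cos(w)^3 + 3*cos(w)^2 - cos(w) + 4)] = 3*(3*cos(w)^2 - 6*cos(w) + 1)*sin(w)/(cos(w)^3 - 3*cos(w)^2 + cos(w) - 4)^2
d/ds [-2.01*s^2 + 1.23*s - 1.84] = 1.23 - 4.02*s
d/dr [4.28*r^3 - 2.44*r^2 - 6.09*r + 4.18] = 12.84*r^2 - 4.88*r - 6.09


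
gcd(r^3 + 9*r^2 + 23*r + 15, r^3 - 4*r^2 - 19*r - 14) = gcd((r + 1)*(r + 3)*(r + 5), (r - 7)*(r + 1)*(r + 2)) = r + 1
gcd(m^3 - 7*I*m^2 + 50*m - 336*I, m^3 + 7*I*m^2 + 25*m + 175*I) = m + 7*I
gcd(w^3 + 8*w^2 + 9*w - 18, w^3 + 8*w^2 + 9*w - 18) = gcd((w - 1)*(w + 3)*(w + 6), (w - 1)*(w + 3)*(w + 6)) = w^3 + 8*w^2 + 9*w - 18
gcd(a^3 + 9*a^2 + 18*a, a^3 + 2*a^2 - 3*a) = a^2 + 3*a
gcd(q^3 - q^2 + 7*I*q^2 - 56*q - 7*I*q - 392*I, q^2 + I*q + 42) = q + 7*I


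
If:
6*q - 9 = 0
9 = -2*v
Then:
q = 3/2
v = -9/2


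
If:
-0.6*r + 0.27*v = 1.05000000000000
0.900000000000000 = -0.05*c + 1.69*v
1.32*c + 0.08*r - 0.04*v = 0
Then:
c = 0.11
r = -1.51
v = 0.54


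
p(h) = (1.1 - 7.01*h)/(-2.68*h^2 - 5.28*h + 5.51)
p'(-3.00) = -28.62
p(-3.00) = -7.99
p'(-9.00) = -0.06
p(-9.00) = -0.39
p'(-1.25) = -1.11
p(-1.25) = 1.24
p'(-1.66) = -1.99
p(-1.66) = 1.85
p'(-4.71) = -0.56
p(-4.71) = -1.17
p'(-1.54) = -1.63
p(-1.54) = 1.63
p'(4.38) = -0.08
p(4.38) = 0.43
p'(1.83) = -0.49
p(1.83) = 0.89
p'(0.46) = -5.39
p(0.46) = -0.85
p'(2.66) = -0.20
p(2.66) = 0.64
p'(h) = (1.1 - 7.01*h)*(5.36*h + 5.28)/(-2.68*h^2 - 5.28*h + 5.51)^2 - 7.01/(-2.68*h^2 - 5.28*h + 5.51)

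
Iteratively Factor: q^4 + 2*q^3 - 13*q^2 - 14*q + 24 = (q - 1)*(q^3 + 3*q^2 - 10*q - 24) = (q - 1)*(q + 2)*(q^2 + q - 12) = (q - 3)*(q - 1)*(q + 2)*(q + 4)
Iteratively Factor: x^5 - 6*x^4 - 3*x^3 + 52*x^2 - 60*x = (x - 2)*(x^4 - 4*x^3 - 11*x^2 + 30*x) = x*(x - 2)*(x^3 - 4*x^2 - 11*x + 30) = x*(x - 2)^2*(x^2 - 2*x - 15) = x*(x - 2)^2*(x + 3)*(x - 5)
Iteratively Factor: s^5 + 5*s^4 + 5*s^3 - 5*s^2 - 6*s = (s - 1)*(s^4 + 6*s^3 + 11*s^2 + 6*s) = (s - 1)*(s + 2)*(s^3 + 4*s^2 + 3*s) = (s - 1)*(s + 2)*(s + 3)*(s^2 + s) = (s - 1)*(s + 1)*(s + 2)*(s + 3)*(s)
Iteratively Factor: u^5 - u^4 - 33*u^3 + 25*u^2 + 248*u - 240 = (u + 4)*(u^4 - 5*u^3 - 13*u^2 + 77*u - 60) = (u - 1)*(u + 4)*(u^3 - 4*u^2 - 17*u + 60) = (u - 1)*(u + 4)^2*(u^2 - 8*u + 15) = (u - 5)*(u - 1)*(u + 4)^2*(u - 3)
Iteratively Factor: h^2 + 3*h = (h)*(h + 3)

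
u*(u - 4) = u^2 - 4*u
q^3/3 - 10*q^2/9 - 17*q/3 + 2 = (q/3 + 1)*(q - 6)*(q - 1/3)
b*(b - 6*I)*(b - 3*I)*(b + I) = b^4 - 8*I*b^3 - 9*b^2 - 18*I*b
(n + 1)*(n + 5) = n^2 + 6*n + 5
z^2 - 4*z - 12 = (z - 6)*(z + 2)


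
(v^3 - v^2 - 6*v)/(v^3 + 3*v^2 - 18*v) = (v + 2)/(v + 6)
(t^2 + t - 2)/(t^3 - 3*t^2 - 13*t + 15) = (t + 2)/(t^2 - 2*t - 15)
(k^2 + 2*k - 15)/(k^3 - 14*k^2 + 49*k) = (k^2 + 2*k - 15)/(k*(k^2 - 14*k + 49))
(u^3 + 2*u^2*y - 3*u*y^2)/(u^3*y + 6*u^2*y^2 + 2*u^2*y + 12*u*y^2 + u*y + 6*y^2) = u*(u^2 + 2*u*y - 3*y^2)/(y*(u^3 + 6*u^2*y + 2*u^2 + 12*u*y + u + 6*y))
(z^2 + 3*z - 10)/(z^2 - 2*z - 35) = (z - 2)/(z - 7)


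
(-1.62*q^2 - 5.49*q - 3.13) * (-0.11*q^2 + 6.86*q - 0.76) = 0.1782*q^4 - 10.5093*q^3 - 36.0859*q^2 - 17.2994*q + 2.3788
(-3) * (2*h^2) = -6*h^2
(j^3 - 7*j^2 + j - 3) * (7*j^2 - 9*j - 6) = 7*j^5 - 58*j^4 + 64*j^3 + 12*j^2 + 21*j + 18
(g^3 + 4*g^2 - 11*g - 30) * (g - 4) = g^4 - 27*g^2 + 14*g + 120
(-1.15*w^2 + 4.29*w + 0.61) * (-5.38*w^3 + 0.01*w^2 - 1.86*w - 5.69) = 6.187*w^5 - 23.0917*w^4 - 1.0999*w^3 - 1.4298*w^2 - 25.5447*w - 3.4709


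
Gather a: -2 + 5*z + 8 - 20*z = 6 - 15*z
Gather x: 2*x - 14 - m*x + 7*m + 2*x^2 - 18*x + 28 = 7*m + 2*x^2 + x*(-m - 16) + 14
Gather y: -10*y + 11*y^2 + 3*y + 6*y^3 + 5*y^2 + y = 6*y^3 + 16*y^2 - 6*y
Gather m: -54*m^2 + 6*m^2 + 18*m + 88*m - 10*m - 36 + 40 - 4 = -48*m^2 + 96*m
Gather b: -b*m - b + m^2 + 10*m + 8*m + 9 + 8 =b*(-m - 1) + m^2 + 18*m + 17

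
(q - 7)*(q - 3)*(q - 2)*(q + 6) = q^4 - 6*q^3 - 31*q^2 + 204*q - 252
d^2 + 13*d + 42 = (d + 6)*(d + 7)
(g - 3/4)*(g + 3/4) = g^2 - 9/16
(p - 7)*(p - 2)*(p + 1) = p^3 - 8*p^2 + 5*p + 14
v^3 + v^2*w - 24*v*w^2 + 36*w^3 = (v - 3*w)*(v - 2*w)*(v + 6*w)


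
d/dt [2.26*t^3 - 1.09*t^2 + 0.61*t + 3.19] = 6.78*t^2 - 2.18*t + 0.61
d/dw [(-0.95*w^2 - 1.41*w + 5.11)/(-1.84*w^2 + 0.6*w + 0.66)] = (-3.1644*w^2 + 17.5508*w - 3.9966)/(3.3856*w^4 - 2.208*w^3 - 2.0688*w^2 + 0.792*w + 0.4356)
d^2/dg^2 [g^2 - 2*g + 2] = 2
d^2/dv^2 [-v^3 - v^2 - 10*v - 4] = -6*v - 2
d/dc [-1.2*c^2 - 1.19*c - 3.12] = -2.4*c - 1.19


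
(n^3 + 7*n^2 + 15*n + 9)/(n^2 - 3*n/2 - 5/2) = 2*(n^2 + 6*n + 9)/(2*n - 5)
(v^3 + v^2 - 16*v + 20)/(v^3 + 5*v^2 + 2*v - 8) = (v^3 + v^2 - 16*v + 20)/(v^3 + 5*v^2 + 2*v - 8)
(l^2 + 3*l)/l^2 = (l + 3)/l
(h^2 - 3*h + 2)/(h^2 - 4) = (h - 1)/(h + 2)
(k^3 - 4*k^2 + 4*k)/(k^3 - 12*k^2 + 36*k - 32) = k/(k - 8)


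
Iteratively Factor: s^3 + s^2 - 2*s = (s)*(s^2 + s - 2) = s*(s - 1)*(s + 2)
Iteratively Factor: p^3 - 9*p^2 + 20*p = (p - 5)*(p^2 - 4*p) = p*(p - 5)*(p - 4)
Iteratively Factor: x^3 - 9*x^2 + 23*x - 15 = (x - 3)*(x^2 - 6*x + 5) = (x - 3)*(x - 1)*(x - 5)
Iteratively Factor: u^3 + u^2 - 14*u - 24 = (u + 2)*(u^2 - u - 12) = (u + 2)*(u + 3)*(u - 4)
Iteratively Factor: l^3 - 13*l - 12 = (l + 1)*(l^2 - l - 12) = (l - 4)*(l + 1)*(l + 3)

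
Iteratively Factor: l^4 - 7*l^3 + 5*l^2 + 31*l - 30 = (l - 1)*(l^3 - 6*l^2 - l + 30) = (l - 1)*(l + 2)*(l^2 - 8*l + 15) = (l - 3)*(l - 1)*(l + 2)*(l - 5)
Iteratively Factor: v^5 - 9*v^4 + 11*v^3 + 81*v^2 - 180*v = (v - 5)*(v^4 - 4*v^3 - 9*v^2 + 36*v) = (v - 5)*(v + 3)*(v^3 - 7*v^2 + 12*v) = (v - 5)*(v - 3)*(v + 3)*(v^2 - 4*v) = (v - 5)*(v - 4)*(v - 3)*(v + 3)*(v)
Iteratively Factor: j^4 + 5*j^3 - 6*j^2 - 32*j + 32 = (j + 4)*(j^3 + j^2 - 10*j + 8) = (j - 2)*(j + 4)*(j^2 + 3*j - 4) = (j - 2)*(j + 4)^2*(j - 1)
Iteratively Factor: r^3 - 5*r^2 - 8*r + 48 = (r - 4)*(r^2 - r - 12) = (r - 4)*(r + 3)*(r - 4)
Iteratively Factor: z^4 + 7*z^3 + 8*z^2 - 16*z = (z + 4)*(z^3 + 3*z^2 - 4*z) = (z - 1)*(z + 4)*(z^2 + 4*z) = z*(z - 1)*(z + 4)*(z + 4)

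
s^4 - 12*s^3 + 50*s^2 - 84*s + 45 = (s - 5)*(s - 3)^2*(s - 1)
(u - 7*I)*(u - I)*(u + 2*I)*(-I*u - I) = -I*u^4 - 6*u^3 - I*u^3 - 6*u^2 - 9*I*u^2 - 14*u - 9*I*u - 14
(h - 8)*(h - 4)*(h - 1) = h^3 - 13*h^2 + 44*h - 32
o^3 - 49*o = o*(o - 7)*(o + 7)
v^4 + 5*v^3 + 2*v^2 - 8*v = v*(v - 1)*(v + 2)*(v + 4)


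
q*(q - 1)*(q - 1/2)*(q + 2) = q^4 + q^3/2 - 5*q^2/2 + q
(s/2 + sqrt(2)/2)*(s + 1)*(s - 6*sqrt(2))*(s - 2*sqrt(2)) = s^4/2 - 7*sqrt(2)*s^3/2 + s^3/2 - 7*sqrt(2)*s^2/2 + 4*s^2 + 4*s + 12*sqrt(2)*s + 12*sqrt(2)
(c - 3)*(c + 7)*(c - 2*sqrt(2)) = c^3 - 2*sqrt(2)*c^2 + 4*c^2 - 21*c - 8*sqrt(2)*c + 42*sqrt(2)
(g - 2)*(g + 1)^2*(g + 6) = g^4 + 6*g^3 - 3*g^2 - 20*g - 12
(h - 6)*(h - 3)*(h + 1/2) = h^3 - 17*h^2/2 + 27*h/2 + 9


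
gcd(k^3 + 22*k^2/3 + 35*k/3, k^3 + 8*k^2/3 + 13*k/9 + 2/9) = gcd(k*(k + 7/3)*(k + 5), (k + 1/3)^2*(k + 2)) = 1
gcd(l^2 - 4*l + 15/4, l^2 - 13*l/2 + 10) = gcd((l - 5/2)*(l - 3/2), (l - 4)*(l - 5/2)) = l - 5/2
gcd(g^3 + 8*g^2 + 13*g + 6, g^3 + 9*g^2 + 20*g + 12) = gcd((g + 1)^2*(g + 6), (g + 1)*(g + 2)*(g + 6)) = g^2 + 7*g + 6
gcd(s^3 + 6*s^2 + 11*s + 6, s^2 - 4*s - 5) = s + 1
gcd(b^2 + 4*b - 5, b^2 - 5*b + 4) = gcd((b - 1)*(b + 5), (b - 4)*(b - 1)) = b - 1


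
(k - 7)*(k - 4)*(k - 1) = k^3 - 12*k^2 + 39*k - 28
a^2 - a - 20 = (a - 5)*(a + 4)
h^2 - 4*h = h*(h - 4)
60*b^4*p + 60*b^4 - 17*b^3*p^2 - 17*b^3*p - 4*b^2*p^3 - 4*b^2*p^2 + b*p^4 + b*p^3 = (-5*b + p)*(-3*b + p)*(4*b + p)*(b*p + b)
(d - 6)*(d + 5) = d^2 - d - 30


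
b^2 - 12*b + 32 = (b - 8)*(b - 4)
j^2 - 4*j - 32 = (j - 8)*(j + 4)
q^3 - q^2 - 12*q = q*(q - 4)*(q + 3)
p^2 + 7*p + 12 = (p + 3)*(p + 4)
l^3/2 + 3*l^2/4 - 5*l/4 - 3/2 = (l/2 + 1)*(l - 3/2)*(l + 1)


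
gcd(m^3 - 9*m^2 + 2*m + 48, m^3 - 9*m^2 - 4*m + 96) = m - 8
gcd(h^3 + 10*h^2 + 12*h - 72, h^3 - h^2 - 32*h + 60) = h^2 + 4*h - 12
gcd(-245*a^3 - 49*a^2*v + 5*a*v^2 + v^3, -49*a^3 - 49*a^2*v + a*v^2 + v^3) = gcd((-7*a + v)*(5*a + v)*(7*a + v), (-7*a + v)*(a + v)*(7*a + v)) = -49*a^2 + v^2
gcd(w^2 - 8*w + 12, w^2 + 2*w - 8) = w - 2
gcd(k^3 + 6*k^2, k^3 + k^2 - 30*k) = k^2 + 6*k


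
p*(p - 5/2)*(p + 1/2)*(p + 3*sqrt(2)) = p^4 - 2*p^3 + 3*sqrt(2)*p^3 - 6*sqrt(2)*p^2 - 5*p^2/4 - 15*sqrt(2)*p/4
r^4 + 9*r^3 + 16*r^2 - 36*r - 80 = (r - 2)*(r + 2)*(r + 4)*(r + 5)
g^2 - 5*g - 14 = (g - 7)*(g + 2)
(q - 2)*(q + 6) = q^2 + 4*q - 12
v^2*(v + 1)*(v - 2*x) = v^4 - 2*v^3*x + v^3 - 2*v^2*x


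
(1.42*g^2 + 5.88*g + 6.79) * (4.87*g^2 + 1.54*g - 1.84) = 6.9154*g^4 + 30.8224*g^3 + 39.5097*g^2 - 0.3626*g - 12.4936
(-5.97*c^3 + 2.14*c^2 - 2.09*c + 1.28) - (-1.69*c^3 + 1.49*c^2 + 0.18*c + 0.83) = -4.28*c^3 + 0.65*c^2 - 2.27*c + 0.45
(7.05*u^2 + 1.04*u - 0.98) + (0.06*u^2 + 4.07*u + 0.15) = 7.11*u^2 + 5.11*u - 0.83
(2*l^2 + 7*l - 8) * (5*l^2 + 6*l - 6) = 10*l^4 + 47*l^3 - 10*l^2 - 90*l + 48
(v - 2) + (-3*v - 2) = -2*v - 4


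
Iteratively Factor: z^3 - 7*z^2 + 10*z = (z)*(z^2 - 7*z + 10) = z*(z - 5)*(z - 2)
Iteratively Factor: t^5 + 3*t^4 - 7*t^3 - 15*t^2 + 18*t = (t + 3)*(t^4 - 7*t^2 + 6*t) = t*(t + 3)*(t^3 - 7*t + 6) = t*(t - 1)*(t + 3)*(t^2 + t - 6) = t*(t - 2)*(t - 1)*(t + 3)*(t + 3)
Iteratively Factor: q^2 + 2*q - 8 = (q - 2)*(q + 4)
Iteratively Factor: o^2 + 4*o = (o)*(o + 4)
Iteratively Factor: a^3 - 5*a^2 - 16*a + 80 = (a - 4)*(a^2 - a - 20) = (a - 4)*(a + 4)*(a - 5)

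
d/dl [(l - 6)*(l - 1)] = 2*l - 7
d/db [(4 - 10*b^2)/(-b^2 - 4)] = 88*b/(b^2 + 4)^2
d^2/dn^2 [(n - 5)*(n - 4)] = 2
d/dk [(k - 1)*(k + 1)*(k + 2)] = 3*k^2 + 4*k - 1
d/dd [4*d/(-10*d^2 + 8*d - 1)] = 4*(10*d^2 - 1)/(100*d^4 - 160*d^3 + 84*d^2 - 16*d + 1)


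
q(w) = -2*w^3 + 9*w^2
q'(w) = -6*w^2 + 18*w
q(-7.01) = 1131.21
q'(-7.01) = -421.02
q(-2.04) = 54.43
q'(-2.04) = -61.69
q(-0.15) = 0.21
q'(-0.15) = -2.84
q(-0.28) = 0.75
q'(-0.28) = -5.51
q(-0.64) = 4.21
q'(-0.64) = -13.98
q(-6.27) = 846.80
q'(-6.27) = -348.74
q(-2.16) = 62.15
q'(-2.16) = -66.87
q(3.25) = 26.41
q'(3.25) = -4.88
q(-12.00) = 4752.00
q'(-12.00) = -1080.00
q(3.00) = 27.00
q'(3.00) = 0.00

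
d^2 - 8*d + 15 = (d - 5)*(d - 3)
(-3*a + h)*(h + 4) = -3*a*h - 12*a + h^2 + 4*h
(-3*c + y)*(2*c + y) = -6*c^2 - c*y + y^2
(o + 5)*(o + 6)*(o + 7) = o^3 + 18*o^2 + 107*o + 210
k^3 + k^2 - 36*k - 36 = (k - 6)*(k + 1)*(k + 6)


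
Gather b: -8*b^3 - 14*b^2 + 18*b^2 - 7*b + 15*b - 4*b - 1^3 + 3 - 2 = -8*b^3 + 4*b^2 + 4*b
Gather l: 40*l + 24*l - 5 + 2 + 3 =64*l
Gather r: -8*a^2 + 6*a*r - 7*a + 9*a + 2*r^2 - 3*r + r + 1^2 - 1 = -8*a^2 + 2*a + 2*r^2 + r*(6*a - 2)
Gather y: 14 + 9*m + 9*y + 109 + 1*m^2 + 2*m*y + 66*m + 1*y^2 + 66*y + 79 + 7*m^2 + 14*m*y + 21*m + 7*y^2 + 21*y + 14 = 8*m^2 + 96*m + 8*y^2 + y*(16*m + 96) + 216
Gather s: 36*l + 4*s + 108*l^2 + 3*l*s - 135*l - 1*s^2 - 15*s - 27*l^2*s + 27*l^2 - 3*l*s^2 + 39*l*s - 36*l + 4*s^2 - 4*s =135*l^2 - 135*l + s^2*(3 - 3*l) + s*(-27*l^2 + 42*l - 15)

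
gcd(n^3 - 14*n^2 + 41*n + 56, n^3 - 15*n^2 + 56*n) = n^2 - 15*n + 56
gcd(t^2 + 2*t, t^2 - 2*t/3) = t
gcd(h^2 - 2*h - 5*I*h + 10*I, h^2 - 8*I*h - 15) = h - 5*I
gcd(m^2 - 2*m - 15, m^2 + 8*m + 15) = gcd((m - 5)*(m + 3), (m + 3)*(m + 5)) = m + 3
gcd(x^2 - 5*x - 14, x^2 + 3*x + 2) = x + 2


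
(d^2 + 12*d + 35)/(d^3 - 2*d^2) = (d^2 + 12*d + 35)/(d^2*(d - 2))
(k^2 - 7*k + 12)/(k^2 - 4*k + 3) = (k - 4)/(k - 1)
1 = 1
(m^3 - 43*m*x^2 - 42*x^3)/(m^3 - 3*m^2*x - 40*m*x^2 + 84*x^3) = (-m - x)/(-m + 2*x)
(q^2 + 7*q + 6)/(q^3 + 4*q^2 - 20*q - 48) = (q + 1)/(q^2 - 2*q - 8)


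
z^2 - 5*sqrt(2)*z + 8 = (z - 4*sqrt(2))*(z - sqrt(2))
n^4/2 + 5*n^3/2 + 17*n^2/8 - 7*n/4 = n*(n/2 + 1)*(n - 1/2)*(n + 7/2)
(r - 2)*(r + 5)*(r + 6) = r^3 + 9*r^2 + 8*r - 60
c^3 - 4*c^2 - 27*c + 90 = (c - 6)*(c - 3)*(c + 5)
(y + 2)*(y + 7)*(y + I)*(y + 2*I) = y^4 + 9*y^3 + 3*I*y^3 + 12*y^2 + 27*I*y^2 - 18*y + 42*I*y - 28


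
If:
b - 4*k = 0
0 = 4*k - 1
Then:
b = 1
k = 1/4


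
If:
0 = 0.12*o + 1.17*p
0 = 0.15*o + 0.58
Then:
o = -3.87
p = 0.40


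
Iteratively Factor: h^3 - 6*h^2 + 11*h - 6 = (h - 3)*(h^2 - 3*h + 2) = (h - 3)*(h - 1)*(h - 2)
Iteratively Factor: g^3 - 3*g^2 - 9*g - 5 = (g + 1)*(g^2 - 4*g - 5) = (g - 5)*(g + 1)*(g + 1)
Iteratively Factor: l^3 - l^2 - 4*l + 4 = (l - 2)*(l^2 + l - 2) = (l - 2)*(l - 1)*(l + 2)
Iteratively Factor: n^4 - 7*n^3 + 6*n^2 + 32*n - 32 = (n + 2)*(n^3 - 9*n^2 + 24*n - 16) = (n - 4)*(n + 2)*(n^2 - 5*n + 4) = (n - 4)*(n - 1)*(n + 2)*(n - 4)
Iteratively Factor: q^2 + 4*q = (q + 4)*(q)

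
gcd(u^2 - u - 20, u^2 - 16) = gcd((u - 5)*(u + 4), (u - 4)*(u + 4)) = u + 4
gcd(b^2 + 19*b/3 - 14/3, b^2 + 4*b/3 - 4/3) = b - 2/3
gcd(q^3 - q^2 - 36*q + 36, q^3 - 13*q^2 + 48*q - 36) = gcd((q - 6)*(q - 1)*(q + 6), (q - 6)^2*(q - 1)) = q^2 - 7*q + 6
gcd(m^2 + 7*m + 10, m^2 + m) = 1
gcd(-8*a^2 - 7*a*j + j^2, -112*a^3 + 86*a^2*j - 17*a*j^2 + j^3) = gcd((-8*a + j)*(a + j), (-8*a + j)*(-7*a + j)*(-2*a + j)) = 8*a - j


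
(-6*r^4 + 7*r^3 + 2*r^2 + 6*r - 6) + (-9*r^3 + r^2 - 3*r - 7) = -6*r^4 - 2*r^3 + 3*r^2 + 3*r - 13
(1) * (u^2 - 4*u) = u^2 - 4*u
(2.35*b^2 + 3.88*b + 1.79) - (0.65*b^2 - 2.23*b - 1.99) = 1.7*b^2 + 6.11*b + 3.78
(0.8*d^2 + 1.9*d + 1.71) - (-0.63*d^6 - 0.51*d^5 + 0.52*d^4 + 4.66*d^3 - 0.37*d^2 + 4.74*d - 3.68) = 0.63*d^6 + 0.51*d^5 - 0.52*d^4 - 4.66*d^3 + 1.17*d^2 - 2.84*d + 5.39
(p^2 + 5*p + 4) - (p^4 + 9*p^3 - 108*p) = -p^4 - 9*p^3 + p^2 + 113*p + 4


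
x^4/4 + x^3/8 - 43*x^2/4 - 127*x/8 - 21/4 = (x/4 + 1/4)*(x - 7)*(x + 1/2)*(x + 6)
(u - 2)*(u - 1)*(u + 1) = u^3 - 2*u^2 - u + 2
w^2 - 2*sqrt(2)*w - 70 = (w - 7*sqrt(2))*(w + 5*sqrt(2))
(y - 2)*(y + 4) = y^2 + 2*y - 8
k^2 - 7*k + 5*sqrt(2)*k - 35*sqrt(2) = (k - 7)*(k + 5*sqrt(2))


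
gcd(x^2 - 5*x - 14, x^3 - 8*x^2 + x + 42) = x^2 - 5*x - 14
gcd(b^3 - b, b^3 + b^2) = b^2 + b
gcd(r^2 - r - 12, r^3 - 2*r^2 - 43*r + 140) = r - 4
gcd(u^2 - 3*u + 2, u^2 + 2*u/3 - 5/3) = u - 1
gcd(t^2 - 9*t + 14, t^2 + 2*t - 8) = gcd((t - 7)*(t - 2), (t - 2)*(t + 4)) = t - 2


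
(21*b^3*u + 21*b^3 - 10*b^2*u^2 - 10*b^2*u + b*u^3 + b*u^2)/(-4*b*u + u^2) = b*(-21*b^2*u - 21*b^2 + 10*b*u^2 + 10*b*u - u^3 - u^2)/(u*(4*b - u))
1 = 1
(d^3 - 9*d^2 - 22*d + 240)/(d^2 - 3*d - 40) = d - 6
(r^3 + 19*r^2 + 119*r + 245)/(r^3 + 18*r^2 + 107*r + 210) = (r + 7)/(r + 6)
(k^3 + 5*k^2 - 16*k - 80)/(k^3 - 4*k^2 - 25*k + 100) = (k + 4)/(k - 5)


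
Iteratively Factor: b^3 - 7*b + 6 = (b + 3)*(b^2 - 3*b + 2) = (b - 1)*(b + 3)*(b - 2)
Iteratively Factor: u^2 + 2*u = (u)*(u + 2)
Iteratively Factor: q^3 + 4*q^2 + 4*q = (q)*(q^2 + 4*q + 4) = q*(q + 2)*(q + 2)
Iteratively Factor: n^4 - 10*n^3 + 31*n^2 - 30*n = (n)*(n^3 - 10*n^2 + 31*n - 30) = n*(n - 3)*(n^2 - 7*n + 10) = n*(n - 5)*(n - 3)*(n - 2)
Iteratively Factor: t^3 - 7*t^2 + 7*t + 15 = (t - 3)*(t^2 - 4*t - 5) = (t - 3)*(t + 1)*(t - 5)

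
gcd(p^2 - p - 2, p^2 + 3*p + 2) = p + 1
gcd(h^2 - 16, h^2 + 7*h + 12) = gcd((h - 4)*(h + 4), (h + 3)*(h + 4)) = h + 4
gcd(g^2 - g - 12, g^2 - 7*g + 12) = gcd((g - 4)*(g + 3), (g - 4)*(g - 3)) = g - 4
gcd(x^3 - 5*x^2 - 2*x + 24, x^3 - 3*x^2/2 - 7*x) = x + 2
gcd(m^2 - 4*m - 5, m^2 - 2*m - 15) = m - 5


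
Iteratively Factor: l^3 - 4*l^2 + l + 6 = (l - 3)*(l^2 - l - 2) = (l - 3)*(l + 1)*(l - 2)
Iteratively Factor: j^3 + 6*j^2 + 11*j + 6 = (j + 1)*(j^2 + 5*j + 6) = (j + 1)*(j + 3)*(j + 2)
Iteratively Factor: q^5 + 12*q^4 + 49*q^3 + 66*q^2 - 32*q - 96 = (q + 4)*(q^4 + 8*q^3 + 17*q^2 - 2*q - 24) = (q - 1)*(q + 4)*(q^3 + 9*q^2 + 26*q + 24) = (q - 1)*(q + 3)*(q + 4)*(q^2 + 6*q + 8) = (q - 1)*(q + 3)*(q + 4)^2*(q + 2)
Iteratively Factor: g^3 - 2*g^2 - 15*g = (g + 3)*(g^2 - 5*g) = (g - 5)*(g + 3)*(g)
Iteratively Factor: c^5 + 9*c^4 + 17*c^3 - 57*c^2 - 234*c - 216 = (c + 3)*(c^4 + 6*c^3 - c^2 - 54*c - 72) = (c + 2)*(c + 3)*(c^3 + 4*c^2 - 9*c - 36) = (c + 2)*(c + 3)^2*(c^2 + c - 12) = (c + 2)*(c + 3)^2*(c + 4)*(c - 3)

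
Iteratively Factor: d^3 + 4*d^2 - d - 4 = (d + 4)*(d^2 - 1) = (d - 1)*(d + 4)*(d + 1)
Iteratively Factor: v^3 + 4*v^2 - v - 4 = (v + 1)*(v^2 + 3*v - 4) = (v - 1)*(v + 1)*(v + 4)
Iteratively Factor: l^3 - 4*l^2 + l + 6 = (l + 1)*(l^2 - 5*l + 6) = (l - 3)*(l + 1)*(l - 2)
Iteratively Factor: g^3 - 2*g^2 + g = (g - 1)*(g^2 - g) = g*(g - 1)*(g - 1)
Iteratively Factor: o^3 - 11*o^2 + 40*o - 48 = (o - 3)*(o^2 - 8*o + 16) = (o - 4)*(o - 3)*(o - 4)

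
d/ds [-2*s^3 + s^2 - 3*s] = -6*s^2 + 2*s - 3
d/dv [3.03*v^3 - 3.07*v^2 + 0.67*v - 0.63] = 9.09*v^2 - 6.14*v + 0.67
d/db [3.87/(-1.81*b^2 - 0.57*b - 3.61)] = (14.0094*b + 2.2059)/(1.81*b^2 + 0.57*b + 3.61)^2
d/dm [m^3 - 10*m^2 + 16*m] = 3*m^2 - 20*m + 16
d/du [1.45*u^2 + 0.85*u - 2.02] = 2.9*u + 0.85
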